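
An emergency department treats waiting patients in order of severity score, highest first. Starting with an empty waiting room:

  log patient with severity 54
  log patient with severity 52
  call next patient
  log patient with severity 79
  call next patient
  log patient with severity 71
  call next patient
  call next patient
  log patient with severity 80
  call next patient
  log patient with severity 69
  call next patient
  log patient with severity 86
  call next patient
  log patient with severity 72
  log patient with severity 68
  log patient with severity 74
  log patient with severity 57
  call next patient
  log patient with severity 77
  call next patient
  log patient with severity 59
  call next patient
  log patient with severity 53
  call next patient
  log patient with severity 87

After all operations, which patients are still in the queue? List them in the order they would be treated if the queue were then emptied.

insert 54 → {54}
insert 52 → {54, 52}
call next patient → 54; now {52}
insert 79 → {79, 52}
call next patient → 79; now {52}
insert 71 → {71, 52}
call next patient → 71; now {52}
call next patient → 52; now {}
insert 80 → {80}
call next patient → 80; now {}
insert 69 → {69}
call next patient → 69; now {}
insert 86 → {86}
call next patient → 86; now {}
insert 72 → {72}
insert 68 → {72, 68}
insert 74 → {74, 72, 68}
insert 57 → {74, 72, 68, 57}
call next patient → 74; now {72, 68, 57}
insert 77 → {77, 72, 68, 57}
call next patient → 77; now {72, 68, 57}
insert 59 → {72, 68, 59, 57}
call next patient → 72; now {68, 59, 57}
insert 53 → {68, 59, 57, 53}
call next patient → 68; now {59, 57, 53}
insert 87 → {87, 59, 57, 53}

87, 59, 57, 53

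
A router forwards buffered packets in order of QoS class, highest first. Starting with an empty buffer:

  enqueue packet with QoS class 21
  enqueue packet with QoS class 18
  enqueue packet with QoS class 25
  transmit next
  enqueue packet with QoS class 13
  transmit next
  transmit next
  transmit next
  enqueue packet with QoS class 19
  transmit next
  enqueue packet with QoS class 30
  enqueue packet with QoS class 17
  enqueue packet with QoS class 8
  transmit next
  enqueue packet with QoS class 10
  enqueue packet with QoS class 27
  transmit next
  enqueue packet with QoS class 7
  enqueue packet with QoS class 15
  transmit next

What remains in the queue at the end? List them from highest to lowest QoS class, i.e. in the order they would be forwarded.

15, 10, 8, 7

insert 21 → {21}
insert 18 → {21, 18}
insert 25 → {25, 21, 18}
transmit next → 25; now {21, 18}
insert 13 → {21, 18, 13}
transmit next → 21; now {18, 13}
transmit next → 18; now {13}
transmit next → 13; now {}
insert 19 → {19}
transmit next → 19; now {}
insert 30 → {30}
insert 17 → {30, 17}
insert 8 → {30, 17, 8}
transmit next → 30; now {17, 8}
insert 10 → {17, 10, 8}
insert 27 → {27, 17, 10, 8}
transmit next → 27; now {17, 10, 8}
insert 7 → {17, 10, 8, 7}
insert 15 → {17, 15, 10, 8, 7}
transmit next → 17; now {15, 10, 8, 7}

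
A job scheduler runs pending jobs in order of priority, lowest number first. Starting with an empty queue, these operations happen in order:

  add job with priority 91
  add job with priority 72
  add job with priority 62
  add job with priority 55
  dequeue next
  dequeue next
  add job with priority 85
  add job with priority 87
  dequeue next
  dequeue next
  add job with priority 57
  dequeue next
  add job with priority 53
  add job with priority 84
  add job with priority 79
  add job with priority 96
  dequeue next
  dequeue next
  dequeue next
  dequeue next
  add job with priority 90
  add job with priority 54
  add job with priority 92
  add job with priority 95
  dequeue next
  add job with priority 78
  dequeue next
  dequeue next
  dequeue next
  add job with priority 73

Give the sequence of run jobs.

[55, 62, 72, 85, 57, 53, 79, 84, 87, 54, 78, 90, 91]

insert 91 → {91}
insert 72 → {72, 91}
insert 62 → {62, 72, 91}
insert 55 → {55, 62, 72, 91}
dequeue next → 55; now {62, 72, 91}
dequeue next → 62; now {72, 91}
insert 85 → {72, 85, 91}
insert 87 → {72, 85, 87, 91}
dequeue next → 72; now {85, 87, 91}
dequeue next → 85; now {87, 91}
insert 57 → {57, 87, 91}
dequeue next → 57; now {87, 91}
insert 53 → {53, 87, 91}
insert 84 → {53, 84, 87, 91}
insert 79 → {53, 79, 84, 87, 91}
insert 96 → {53, 79, 84, 87, 91, 96}
dequeue next → 53; now {79, 84, 87, 91, 96}
dequeue next → 79; now {84, 87, 91, 96}
dequeue next → 84; now {87, 91, 96}
dequeue next → 87; now {91, 96}
insert 90 → {90, 91, 96}
insert 54 → {54, 90, 91, 96}
insert 92 → {54, 90, 91, 92, 96}
insert 95 → {54, 90, 91, 92, 95, 96}
dequeue next → 54; now {90, 91, 92, 95, 96}
insert 78 → {78, 90, 91, 92, 95, 96}
dequeue next → 78; now {90, 91, 92, 95, 96}
dequeue next → 90; now {91, 92, 95, 96}
dequeue next → 91; now {92, 95, 96}
insert 73 → {73, 92, 95, 96}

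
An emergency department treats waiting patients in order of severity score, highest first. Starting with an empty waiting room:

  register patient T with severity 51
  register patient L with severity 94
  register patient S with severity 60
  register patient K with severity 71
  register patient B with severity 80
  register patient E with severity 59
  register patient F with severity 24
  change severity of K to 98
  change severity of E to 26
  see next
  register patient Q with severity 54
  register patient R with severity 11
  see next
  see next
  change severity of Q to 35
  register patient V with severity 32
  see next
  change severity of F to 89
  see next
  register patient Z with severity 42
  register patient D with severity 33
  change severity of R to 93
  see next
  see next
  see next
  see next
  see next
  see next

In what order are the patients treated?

add T (severity 51) → {T:51}
add L (severity 94) → {L:94, T:51}
add S (severity 60) → {L:94, S:60, T:51}
add K (severity 71) → {L:94, K:71, S:60, T:51}
add B (severity 80) → {L:94, B:80, K:71, S:60, T:51}
add E (severity 59) → {L:94, B:80, K:71, S:60, E:59, T:51}
add F (severity 24) → {L:94, B:80, K:71, S:60, E:59, T:51, F:24}
update K to severity 98 → {K:98, L:94, B:80, S:60, E:59, T:51, F:24}
update E to severity 26 → {K:98, L:94, B:80, S:60, T:51, E:26, F:24}
see next → K; now {L:94, B:80, S:60, T:51, E:26, F:24}
add Q (severity 54) → {L:94, B:80, S:60, Q:54, T:51, E:26, F:24}
add R (severity 11) → {L:94, B:80, S:60, Q:54, T:51, E:26, F:24, R:11}
see next → L; now {B:80, S:60, Q:54, T:51, E:26, F:24, R:11}
see next → B; now {S:60, Q:54, T:51, E:26, F:24, R:11}
update Q to severity 35 → {S:60, T:51, Q:35, E:26, F:24, R:11}
add V (severity 32) → {S:60, T:51, Q:35, V:32, E:26, F:24, R:11}
see next → S; now {T:51, Q:35, V:32, E:26, F:24, R:11}
update F to severity 89 → {F:89, T:51, Q:35, V:32, E:26, R:11}
see next → F; now {T:51, Q:35, V:32, E:26, R:11}
add Z (severity 42) → {T:51, Z:42, Q:35, V:32, E:26, R:11}
add D (severity 33) → {T:51, Z:42, Q:35, D:33, V:32, E:26, R:11}
update R to severity 93 → {R:93, T:51, Z:42, Q:35, D:33, V:32, E:26}
see next → R; now {T:51, Z:42, Q:35, D:33, V:32, E:26}
see next → T; now {Z:42, Q:35, D:33, V:32, E:26}
see next → Z; now {Q:35, D:33, V:32, E:26}
see next → Q; now {D:33, V:32, E:26}
see next → D; now {V:32, E:26}
see next → V; now {E:26}

K, L, B, S, F, R, T, Z, Q, D, V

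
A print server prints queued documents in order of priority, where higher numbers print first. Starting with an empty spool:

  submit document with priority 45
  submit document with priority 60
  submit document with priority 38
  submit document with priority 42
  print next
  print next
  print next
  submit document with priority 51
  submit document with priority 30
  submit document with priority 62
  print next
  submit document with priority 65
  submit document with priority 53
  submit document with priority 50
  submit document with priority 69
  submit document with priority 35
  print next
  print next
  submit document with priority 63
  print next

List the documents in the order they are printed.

60 → 45 → 42 → 62 → 69 → 65 → 63

insert 45 → {45}
insert 60 → {60, 45}
insert 38 → {60, 45, 38}
insert 42 → {60, 45, 42, 38}
print next → 60; now {45, 42, 38}
print next → 45; now {42, 38}
print next → 42; now {38}
insert 51 → {51, 38}
insert 30 → {51, 38, 30}
insert 62 → {62, 51, 38, 30}
print next → 62; now {51, 38, 30}
insert 65 → {65, 51, 38, 30}
insert 53 → {65, 53, 51, 38, 30}
insert 50 → {65, 53, 51, 50, 38, 30}
insert 69 → {69, 65, 53, 51, 50, 38, 30}
insert 35 → {69, 65, 53, 51, 50, 38, 35, 30}
print next → 69; now {65, 53, 51, 50, 38, 35, 30}
print next → 65; now {53, 51, 50, 38, 35, 30}
insert 63 → {63, 53, 51, 50, 38, 35, 30}
print next → 63; now {53, 51, 50, 38, 35, 30}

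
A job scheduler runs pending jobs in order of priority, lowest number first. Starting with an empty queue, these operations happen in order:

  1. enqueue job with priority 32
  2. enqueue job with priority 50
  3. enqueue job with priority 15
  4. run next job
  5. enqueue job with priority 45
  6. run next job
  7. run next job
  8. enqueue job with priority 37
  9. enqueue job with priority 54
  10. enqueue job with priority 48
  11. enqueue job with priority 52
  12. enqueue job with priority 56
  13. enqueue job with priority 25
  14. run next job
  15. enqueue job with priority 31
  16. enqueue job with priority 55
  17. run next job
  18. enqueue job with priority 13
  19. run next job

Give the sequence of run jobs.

15, 32, 45, 25, 31, 13

insert 32 → {32}
insert 50 → {32, 50}
insert 15 → {15, 32, 50}
run next job → 15; now {32, 50}
insert 45 → {32, 45, 50}
run next job → 32; now {45, 50}
run next job → 45; now {50}
insert 37 → {37, 50}
insert 54 → {37, 50, 54}
insert 48 → {37, 48, 50, 54}
insert 52 → {37, 48, 50, 52, 54}
insert 56 → {37, 48, 50, 52, 54, 56}
insert 25 → {25, 37, 48, 50, 52, 54, 56}
run next job → 25; now {37, 48, 50, 52, 54, 56}
insert 31 → {31, 37, 48, 50, 52, 54, 56}
insert 55 → {31, 37, 48, 50, 52, 54, 55, 56}
run next job → 31; now {37, 48, 50, 52, 54, 55, 56}
insert 13 → {13, 37, 48, 50, 52, 54, 55, 56}
run next job → 13; now {37, 48, 50, 52, 54, 55, 56}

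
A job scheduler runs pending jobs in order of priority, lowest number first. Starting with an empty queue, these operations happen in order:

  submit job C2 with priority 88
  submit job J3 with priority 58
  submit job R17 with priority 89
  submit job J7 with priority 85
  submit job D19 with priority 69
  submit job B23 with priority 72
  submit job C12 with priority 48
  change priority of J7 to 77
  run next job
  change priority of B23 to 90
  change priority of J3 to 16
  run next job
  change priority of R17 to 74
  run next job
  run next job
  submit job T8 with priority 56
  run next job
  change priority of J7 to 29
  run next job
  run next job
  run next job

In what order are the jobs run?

C12 → J3 → D19 → R17 → T8 → J7 → C2 → B23

add C2 (priority 88) → {C2:88}
add J3 (priority 58) → {J3:58, C2:88}
add R17 (priority 89) → {J3:58, C2:88, R17:89}
add J7 (priority 85) → {J3:58, J7:85, C2:88, R17:89}
add D19 (priority 69) → {J3:58, D19:69, J7:85, C2:88, R17:89}
add B23 (priority 72) → {J3:58, D19:69, B23:72, J7:85, C2:88, R17:89}
add C12 (priority 48) → {C12:48, J3:58, D19:69, B23:72, J7:85, C2:88, R17:89}
update J7 to priority 77 → {C12:48, J3:58, D19:69, B23:72, J7:77, C2:88, R17:89}
run next job → C12; now {J3:58, D19:69, B23:72, J7:77, C2:88, R17:89}
update B23 to priority 90 → {J3:58, D19:69, J7:77, C2:88, R17:89, B23:90}
update J3 to priority 16 → {J3:16, D19:69, J7:77, C2:88, R17:89, B23:90}
run next job → J3; now {D19:69, J7:77, C2:88, R17:89, B23:90}
update R17 to priority 74 → {D19:69, R17:74, J7:77, C2:88, B23:90}
run next job → D19; now {R17:74, J7:77, C2:88, B23:90}
run next job → R17; now {J7:77, C2:88, B23:90}
add T8 (priority 56) → {T8:56, J7:77, C2:88, B23:90}
run next job → T8; now {J7:77, C2:88, B23:90}
update J7 to priority 29 → {J7:29, C2:88, B23:90}
run next job → J7; now {C2:88, B23:90}
run next job → C2; now {B23:90}
run next job → B23; now {}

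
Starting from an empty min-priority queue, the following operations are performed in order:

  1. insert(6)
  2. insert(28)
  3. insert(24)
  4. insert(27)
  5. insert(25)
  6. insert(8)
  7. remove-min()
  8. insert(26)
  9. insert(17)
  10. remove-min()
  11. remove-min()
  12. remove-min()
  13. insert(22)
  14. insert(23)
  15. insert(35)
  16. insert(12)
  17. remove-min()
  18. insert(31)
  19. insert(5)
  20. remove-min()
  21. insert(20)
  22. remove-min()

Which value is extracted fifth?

insert 6 → {6}
insert 28 → {6, 28}
insert 24 → {6, 24, 28}
insert 27 → {6, 24, 27, 28}
insert 25 → {6, 24, 25, 27, 28}
insert 8 → {6, 8, 24, 25, 27, 28}
remove-min → 6; now {8, 24, 25, 27, 28}
insert 26 → {8, 24, 25, 26, 27, 28}
insert 17 → {8, 17, 24, 25, 26, 27, 28}
remove-min → 8; now {17, 24, 25, 26, 27, 28}
remove-min → 17; now {24, 25, 26, 27, 28}
remove-min → 24; now {25, 26, 27, 28}
insert 22 → {22, 25, 26, 27, 28}
insert 23 → {22, 23, 25, 26, 27, 28}
insert 35 → {22, 23, 25, 26, 27, 28, 35}
insert 12 → {12, 22, 23, 25, 26, 27, 28, 35}
remove-min → 12; now {22, 23, 25, 26, 27, 28, 35}
insert 31 → {22, 23, 25, 26, 27, 28, 31, 35}
insert 5 → {5, 22, 23, 25, 26, 27, 28, 31, 35}
remove-min → 5; now {22, 23, 25, 26, 27, 28, 31, 35}
insert 20 → {20, 22, 23, 25, 26, 27, 28, 31, 35}
remove-min → 20; now {22, 23, 25, 26, 27, 28, 31, 35}

12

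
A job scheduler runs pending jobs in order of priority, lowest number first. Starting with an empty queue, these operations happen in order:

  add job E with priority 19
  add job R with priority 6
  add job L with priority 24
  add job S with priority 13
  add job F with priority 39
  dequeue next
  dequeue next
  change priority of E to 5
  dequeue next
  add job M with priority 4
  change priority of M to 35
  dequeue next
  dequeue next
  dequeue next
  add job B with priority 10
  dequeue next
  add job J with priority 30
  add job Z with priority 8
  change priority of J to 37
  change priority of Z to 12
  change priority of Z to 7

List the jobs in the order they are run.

[R, S, E, L, M, F, B]

add E (priority 19) → {E:19}
add R (priority 6) → {R:6, E:19}
add L (priority 24) → {R:6, E:19, L:24}
add S (priority 13) → {R:6, S:13, E:19, L:24}
add F (priority 39) → {R:6, S:13, E:19, L:24, F:39}
dequeue next → R; now {S:13, E:19, L:24, F:39}
dequeue next → S; now {E:19, L:24, F:39}
update E to priority 5 → {E:5, L:24, F:39}
dequeue next → E; now {L:24, F:39}
add M (priority 4) → {M:4, L:24, F:39}
update M to priority 35 → {L:24, M:35, F:39}
dequeue next → L; now {M:35, F:39}
dequeue next → M; now {F:39}
dequeue next → F; now {}
add B (priority 10) → {B:10}
dequeue next → B; now {}
add J (priority 30) → {J:30}
add Z (priority 8) → {Z:8, J:30}
update J to priority 37 → {Z:8, J:37}
update Z to priority 12 → {Z:12, J:37}
update Z to priority 7 → {Z:7, J:37}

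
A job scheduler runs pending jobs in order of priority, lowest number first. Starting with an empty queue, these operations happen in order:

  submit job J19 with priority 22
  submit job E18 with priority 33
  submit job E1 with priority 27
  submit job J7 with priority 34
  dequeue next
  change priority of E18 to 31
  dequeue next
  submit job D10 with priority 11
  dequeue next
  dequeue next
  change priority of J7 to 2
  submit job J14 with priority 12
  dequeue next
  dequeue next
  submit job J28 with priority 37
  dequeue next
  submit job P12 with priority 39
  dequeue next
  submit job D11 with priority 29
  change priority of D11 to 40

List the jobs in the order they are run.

add J19 (priority 22) → {J19:22}
add E18 (priority 33) → {J19:22, E18:33}
add E1 (priority 27) → {J19:22, E1:27, E18:33}
add J7 (priority 34) → {J19:22, E1:27, E18:33, J7:34}
dequeue next → J19; now {E1:27, E18:33, J7:34}
update E18 to priority 31 → {E1:27, E18:31, J7:34}
dequeue next → E1; now {E18:31, J7:34}
add D10 (priority 11) → {D10:11, E18:31, J7:34}
dequeue next → D10; now {E18:31, J7:34}
dequeue next → E18; now {J7:34}
update J7 to priority 2 → {J7:2}
add J14 (priority 12) → {J7:2, J14:12}
dequeue next → J7; now {J14:12}
dequeue next → J14; now {}
add J28 (priority 37) → {J28:37}
dequeue next → J28; now {}
add P12 (priority 39) → {P12:39}
dequeue next → P12; now {}
add D11 (priority 29) → {D11:29}
update D11 to priority 40 → {D11:40}

J19 → E1 → D10 → E18 → J7 → J14 → J28 → P12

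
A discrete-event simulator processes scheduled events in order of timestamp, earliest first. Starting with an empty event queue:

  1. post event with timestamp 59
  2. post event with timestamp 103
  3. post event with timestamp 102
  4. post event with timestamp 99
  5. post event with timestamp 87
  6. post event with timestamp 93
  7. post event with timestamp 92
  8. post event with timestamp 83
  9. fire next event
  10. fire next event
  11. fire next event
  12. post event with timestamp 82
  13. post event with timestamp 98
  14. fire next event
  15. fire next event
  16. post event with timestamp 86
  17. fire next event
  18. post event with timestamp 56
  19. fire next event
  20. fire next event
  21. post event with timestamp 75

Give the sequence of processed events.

insert 59 → {59}
insert 103 → {59, 103}
insert 102 → {59, 102, 103}
insert 99 → {59, 99, 102, 103}
insert 87 → {59, 87, 99, 102, 103}
insert 93 → {59, 87, 93, 99, 102, 103}
insert 92 → {59, 87, 92, 93, 99, 102, 103}
insert 83 → {59, 83, 87, 92, 93, 99, 102, 103}
fire next event → 59; now {83, 87, 92, 93, 99, 102, 103}
fire next event → 83; now {87, 92, 93, 99, 102, 103}
fire next event → 87; now {92, 93, 99, 102, 103}
insert 82 → {82, 92, 93, 99, 102, 103}
insert 98 → {82, 92, 93, 98, 99, 102, 103}
fire next event → 82; now {92, 93, 98, 99, 102, 103}
fire next event → 92; now {93, 98, 99, 102, 103}
insert 86 → {86, 93, 98, 99, 102, 103}
fire next event → 86; now {93, 98, 99, 102, 103}
insert 56 → {56, 93, 98, 99, 102, 103}
fire next event → 56; now {93, 98, 99, 102, 103}
fire next event → 93; now {98, 99, 102, 103}
insert 75 → {75, 98, 99, 102, 103}

59 → 83 → 87 → 82 → 92 → 86 → 56 → 93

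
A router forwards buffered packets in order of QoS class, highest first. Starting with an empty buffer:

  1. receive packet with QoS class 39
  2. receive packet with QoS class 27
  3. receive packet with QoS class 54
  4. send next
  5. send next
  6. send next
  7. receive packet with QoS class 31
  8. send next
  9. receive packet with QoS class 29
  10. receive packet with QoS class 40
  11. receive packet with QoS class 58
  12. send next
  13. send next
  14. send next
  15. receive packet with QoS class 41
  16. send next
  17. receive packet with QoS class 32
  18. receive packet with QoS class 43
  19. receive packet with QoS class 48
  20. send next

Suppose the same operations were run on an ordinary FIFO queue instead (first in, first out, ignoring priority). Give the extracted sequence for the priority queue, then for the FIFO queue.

priority queue: [54, 39, 27, 31, 58, 40, 29, 41, 48]; FIFO queue: [39, 27, 54, 31, 29, 40, 58, 41, 32]

insert 39 → {39}
insert 27 → {39, 27}
insert 54 → {54, 39, 27}
send next → 54; now {39, 27}
send next → 39; now {27}
send next → 27; now {}
insert 31 → {31}
send next → 31; now {}
insert 29 → {29}
insert 40 → {40, 29}
insert 58 → {58, 40, 29}
send next → 58; now {40, 29}
send next → 40; now {29}
send next → 29; now {}
insert 41 → {41}
send next → 41; now {}
insert 32 → {32}
insert 43 → {43, 32}
insert 48 → {48, 43, 32}
send next → 48; now {43, 32}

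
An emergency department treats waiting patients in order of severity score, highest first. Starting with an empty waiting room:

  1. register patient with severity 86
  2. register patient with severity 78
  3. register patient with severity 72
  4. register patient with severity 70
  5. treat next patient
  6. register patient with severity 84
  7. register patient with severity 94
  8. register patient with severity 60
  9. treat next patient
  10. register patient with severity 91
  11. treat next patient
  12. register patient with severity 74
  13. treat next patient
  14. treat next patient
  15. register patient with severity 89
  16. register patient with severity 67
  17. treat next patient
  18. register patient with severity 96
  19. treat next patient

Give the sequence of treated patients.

insert 86 → {86}
insert 78 → {86, 78}
insert 72 → {86, 78, 72}
insert 70 → {86, 78, 72, 70}
treat next patient → 86; now {78, 72, 70}
insert 84 → {84, 78, 72, 70}
insert 94 → {94, 84, 78, 72, 70}
insert 60 → {94, 84, 78, 72, 70, 60}
treat next patient → 94; now {84, 78, 72, 70, 60}
insert 91 → {91, 84, 78, 72, 70, 60}
treat next patient → 91; now {84, 78, 72, 70, 60}
insert 74 → {84, 78, 74, 72, 70, 60}
treat next patient → 84; now {78, 74, 72, 70, 60}
treat next patient → 78; now {74, 72, 70, 60}
insert 89 → {89, 74, 72, 70, 60}
insert 67 → {89, 74, 72, 70, 67, 60}
treat next patient → 89; now {74, 72, 70, 67, 60}
insert 96 → {96, 74, 72, 70, 67, 60}
treat next patient → 96; now {74, 72, 70, 67, 60}

86, 94, 91, 84, 78, 89, 96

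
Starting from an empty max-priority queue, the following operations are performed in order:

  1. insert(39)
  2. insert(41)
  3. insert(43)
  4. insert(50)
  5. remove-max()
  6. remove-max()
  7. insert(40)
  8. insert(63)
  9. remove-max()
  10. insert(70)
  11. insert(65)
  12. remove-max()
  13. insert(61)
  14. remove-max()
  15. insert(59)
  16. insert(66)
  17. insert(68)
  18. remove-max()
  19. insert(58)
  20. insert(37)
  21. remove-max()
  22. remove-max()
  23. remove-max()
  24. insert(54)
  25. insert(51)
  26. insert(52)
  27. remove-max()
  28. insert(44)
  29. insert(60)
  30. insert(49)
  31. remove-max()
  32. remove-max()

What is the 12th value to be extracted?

insert 39 → {39}
insert 41 → {41, 39}
insert 43 → {43, 41, 39}
insert 50 → {50, 43, 41, 39}
remove-max → 50; now {43, 41, 39}
remove-max → 43; now {41, 39}
insert 40 → {41, 40, 39}
insert 63 → {63, 41, 40, 39}
remove-max → 63; now {41, 40, 39}
insert 70 → {70, 41, 40, 39}
insert 65 → {70, 65, 41, 40, 39}
remove-max → 70; now {65, 41, 40, 39}
insert 61 → {65, 61, 41, 40, 39}
remove-max → 65; now {61, 41, 40, 39}
insert 59 → {61, 59, 41, 40, 39}
insert 66 → {66, 61, 59, 41, 40, 39}
insert 68 → {68, 66, 61, 59, 41, 40, 39}
remove-max → 68; now {66, 61, 59, 41, 40, 39}
insert 58 → {66, 61, 59, 58, 41, 40, 39}
insert 37 → {66, 61, 59, 58, 41, 40, 39, 37}
remove-max → 66; now {61, 59, 58, 41, 40, 39, 37}
remove-max → 61; now {59, 58, 41, 40, 39, 37}
remove-max → 59; now {58, 41, 40, 39, 37}
insert 54 → {58, 54, 41, 40, 39, 37}
insert 51 → {58, 54, 51, 41, 40, 39, 37}
insert 52 → {58, 54, 52, 51, 41, 40, 39, 37}
remove-max → 58; now {54, 52, 51, 41, 40, 39, 37}
insert 44 → {54, 52, 51, 44, 41, 40, 39, 37}
insert 60 → {60, 54, 52, 51, 44, 41, 40, 39, 37}
insert 49 → {60, 54, 52, 51, 49, 44, 41, 40, 39, 37}
remove-max → 60; now {54, 52, 51, 49, 44, 41, 40, 39, 37}
remove-max → 54; now {52, 51, 49, 44, 41, 40, 39, 37}

54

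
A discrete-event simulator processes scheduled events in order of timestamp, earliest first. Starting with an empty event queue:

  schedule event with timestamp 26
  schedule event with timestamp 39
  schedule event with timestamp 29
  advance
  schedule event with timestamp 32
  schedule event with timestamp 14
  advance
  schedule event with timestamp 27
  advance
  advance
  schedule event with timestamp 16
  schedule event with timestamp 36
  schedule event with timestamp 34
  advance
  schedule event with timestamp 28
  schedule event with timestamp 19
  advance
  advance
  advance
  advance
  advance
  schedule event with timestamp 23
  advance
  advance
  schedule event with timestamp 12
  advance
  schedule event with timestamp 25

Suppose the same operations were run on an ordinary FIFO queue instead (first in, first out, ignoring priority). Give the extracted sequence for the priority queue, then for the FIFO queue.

insert 26 → {26}
insert 39 → {26, 39}
insert 29 → {26, 29, 39}
advance → 26; now {29, 39}
insert 32 → {29, 32, 39}
insert 14 → {14, 29, 32, 39}
advance → 14; now {29, 32, 39}
insert 27 → {27, 29, 32, 39}
advance → 27; now {29, 32, 39}
advance → 29; now {32, 39}
insert 16 → {16, 32, 39}
insert 36 → {16, 32, 36, 39}
insert 34 → {16, 32, 34, 36, 39}
advance → 16; now {32, 34, 36, 39}
insert 28 → {28, 32, 34, 36, 39}
insert 19 → {19, 28, 32, 34, 36, 39}
advance → 19; now {28, 32, 34, 36, 39}
advance → 28; now {32, 34, 36, 39}
advance → 32; now {34, 36, 39}
advance → 34; now {36, 39}
advance → 36; now {39}
insert 23 → {23, 39}
advance → 23; now {39}
advance → 39; now {}
insert 12 → {12}
advance → 12; now {}
insert 25 → {25}

priority queue: 26 → 14 → 27 → 29 → 16 → 19 → 28 → 32 → 34 → 36 → 23 → 39 → 12; FIFO queue: 26 → 39 → 29 → 32 → 14 → 27 → 16 → 36 → 34 → 28 → 19 → 23 → 12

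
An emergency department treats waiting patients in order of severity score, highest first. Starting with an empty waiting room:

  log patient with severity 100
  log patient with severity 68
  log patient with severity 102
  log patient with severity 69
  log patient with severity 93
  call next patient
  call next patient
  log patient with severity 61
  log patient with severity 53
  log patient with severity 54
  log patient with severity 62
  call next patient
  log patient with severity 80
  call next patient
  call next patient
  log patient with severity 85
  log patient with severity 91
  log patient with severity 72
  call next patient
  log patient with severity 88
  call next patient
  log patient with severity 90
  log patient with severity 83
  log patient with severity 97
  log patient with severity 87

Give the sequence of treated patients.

insert 100 → {100}
insert 68 → {100, 68}
insert 102 → {102, 100, 68}
insert 69 → {102, 100, 69, 68}
insert 93 → {102, 100, 93, 69, 68}
call next patient → 102; now {100, 93, 69, 68}
call next patient → 100; now {93, 69, 68}
insert 61 → {93, 69, 68, 61}
insert 53 → {93, 69, 68, 61, 53}
insert 54 → {93, 69, 68, 61, 54, 53}
insert 62 → {93, 69, 68, 62, 61, 54, 53}
call next patient → 93; now {69, 68, 62, 61, 54, 53}
insert 80 → {80, 69, 68, 62, 61, 54, 53}
call next patient → 80; now {69, 68, 62, 61, 54, 53}
call next patient → 69; now {68, 62, 61, 54, 53}
insert 85 → {85, 68, 62, 61, 54, 53}
insert 91 → {91, 85, 68, 62, 61, 54, 53}
insert 72 → {91, 85, 72, 68, 62, 61, 54, 53}
call next patient → 91; now {85, 72, 68, 62, 61, 54, 53}
insert 88 → {88, 85, 72, 68, 62, 61, 54, 53}
call next patient → 88; now {85, 72, 68, 62, 61, 54, 53}
insert 90 → {90, 85, 72, 68, 62, 61, 54, 53}
insert 83 → {90, 85, 83, 72, 68, 62, 61, 54, 53}
insert 97 → {97, 90, 85, 83, 72, 68, 62, 61, 54, 53}
insert 87 → {97, 90, 87, 85, 83, 72, 68, 62, 61, 54, 53}

[102, 100, 93, 80, 69, 91, 88]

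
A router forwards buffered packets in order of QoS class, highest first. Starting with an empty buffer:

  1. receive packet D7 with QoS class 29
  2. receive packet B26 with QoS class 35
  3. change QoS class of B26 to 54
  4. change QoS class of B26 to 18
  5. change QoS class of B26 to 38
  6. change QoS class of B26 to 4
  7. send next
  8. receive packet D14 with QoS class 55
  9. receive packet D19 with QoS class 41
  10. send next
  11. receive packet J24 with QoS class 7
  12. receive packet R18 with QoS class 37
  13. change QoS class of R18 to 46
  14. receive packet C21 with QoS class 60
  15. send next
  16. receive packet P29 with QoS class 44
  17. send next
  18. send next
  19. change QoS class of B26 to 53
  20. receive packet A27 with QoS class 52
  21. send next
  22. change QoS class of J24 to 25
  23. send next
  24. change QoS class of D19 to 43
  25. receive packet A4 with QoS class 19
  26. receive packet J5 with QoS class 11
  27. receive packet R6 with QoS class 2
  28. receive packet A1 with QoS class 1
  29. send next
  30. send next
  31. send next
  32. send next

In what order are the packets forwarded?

D7, D14, C21, R18, P29, B26, A27, D19, J24, A4, J5

add D7 (QoS class 29) → {D7:29}
add B26 (QoS class 35) → {B26:35, D7:29}
update B26 to QoS class 54 → {B26:54, D7:29}
update B26 to QoS class 18 → {D7:29, B26:18}
update B26 to QoS class 38 → {B26:38, D7:29}
update B26 to QoS class 4 → {D7:29, B26:4}
send next → D7; now {B26:4}
add D14 (QoS class 55) → {D14:55, B26:4}
add D19 (QoS class 41) → {D14:55, D19:41, B26:4}
send next → D14; now {D19:41, B26:4}
add J24 (QoS class 7) → {D19:41, J24:7, B26:4}
add R18 (QoS class 37) → {D19:41, R18:37, J24:7, B26:4}
update R18 to QoS class 46 → {R18:46, D19:41, J24:7, B26:4}
add C21 (QoS class 60) → {C21:60, R18:46, D19:41, J24:7, B26:4}
send next → C21; now {R18:46, D19:41, J24:7, B26:4}
add P29 (QoS class 44) → {R18:46, P29:44, D19:41, J24:7, B26:4}
send next → R18; now {P29:44, D19:41, J24:7, B26:4}
send next → P29; now {D19:41, J24:7, B26:4}
update B26 to QoS class 53 → {B26:53, D19:41, J24:7}
add A27 (QoS class 52) → {B26:53, A27:52, D19:41, J24:7}
send next → B26; now {A27:52, D19:41, J24:7}
update J24 to QoS class 25 → {A27:52, D19:41, J24:25}
send next → A27; now {D19:41, J24:25}
update D19 to QoS class 43 → {D19:43, J24:25}
add A4 (QoS class 19) → {D19:43, J24:25, A4:19}
add J5 (QoS class 11) → {D19:43, J24:25, A4:19, J5:11}
add R6 (QoS class 2) → {D19:43, J24:25, A4:19, J5:11, R6:2}
add A1 (QoS class 1) → {D19:43, J24:25, A4:19, J5:11, R6:2, A1:1}
send next → D19; now {J24:25, A4:19, J5:11, R6:2, A1:1}
send next → J24; now {A4:19, J5:11, R6:2, A1:1}
send next → A4; now {J5:11, R6:2, A1:1}
send next → J5; now {R6:2, A1:1}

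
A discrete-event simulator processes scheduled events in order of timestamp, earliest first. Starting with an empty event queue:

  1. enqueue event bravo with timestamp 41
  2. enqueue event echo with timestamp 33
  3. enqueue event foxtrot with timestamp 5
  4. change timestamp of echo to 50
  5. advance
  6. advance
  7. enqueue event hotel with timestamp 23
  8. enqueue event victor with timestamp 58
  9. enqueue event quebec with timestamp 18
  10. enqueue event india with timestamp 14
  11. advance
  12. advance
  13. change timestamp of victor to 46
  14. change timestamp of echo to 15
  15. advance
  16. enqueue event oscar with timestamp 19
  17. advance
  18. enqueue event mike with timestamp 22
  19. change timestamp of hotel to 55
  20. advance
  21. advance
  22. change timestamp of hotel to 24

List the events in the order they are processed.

add bravo (timestamp 41) → {bravo:41}
add echo (timestamp 33) → {echo:33, bravo:41}
add foxtrot (timestamp 5) → {foxtrot:5, echo:33, bravo:41}
update echo to timestamp 50 → {foxtrot:5, bravo:41, echo:50}
advance → foxtrot; now {bravo:41, echo:50}
advance → bravo; now {echo:50}
add hotel (timestamp 23) → {hotel:23, echo:50}
add victor (timestamp 58) → {hotel:23, echo:50, victor:58}
add quebec (timestamp 18) → {quebec:18, hotel:23, echo:50, victor:58}
add india (timestamp 14) → {india:14, quebec:18, hotel:23, echo:50, victor:58}
advance → india; now {quebec:18, hotel:23, echo:50, victor:58}
advance → quebec; now {hotel:23, echo:50, victor:58}
update victor to timestamp 46 → {hotel:23, victor:46, echo:50}
update echo to timestamp 15 → {echo:15, hotel:23, victor:46}
advance → echo; now {hotel:23, victor:46}
add oscar (timestamp 19) → {oscar:19, hotel:23, victor:46}
advance → oscar; now {hotel:23, victor:46}
add mike (timestamp 22) → {mike:22, hotel:23, victor:46}
update hotel to timestamp 55 → {mike:22, victor:46, hotel:55}
advance → mike; now {victor:46, hotel:55}
advance → victor; now {hotel:55}
update hotel to timestamp 24 → {hotel:24}

[foxtrot, bravo, india, quebec, echo, oscar, mike, victor]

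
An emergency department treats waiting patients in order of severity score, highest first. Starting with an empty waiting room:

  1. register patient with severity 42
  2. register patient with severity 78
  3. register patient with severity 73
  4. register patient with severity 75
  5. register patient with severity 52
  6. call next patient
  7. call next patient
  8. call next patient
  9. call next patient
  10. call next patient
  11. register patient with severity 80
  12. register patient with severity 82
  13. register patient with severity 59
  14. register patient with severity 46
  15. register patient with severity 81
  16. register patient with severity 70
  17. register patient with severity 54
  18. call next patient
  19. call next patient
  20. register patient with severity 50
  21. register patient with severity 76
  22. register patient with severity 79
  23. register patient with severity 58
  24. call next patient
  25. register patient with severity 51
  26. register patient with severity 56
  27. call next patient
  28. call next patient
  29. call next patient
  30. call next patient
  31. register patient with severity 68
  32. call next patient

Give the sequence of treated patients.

78, 75, 73, 52, 42, 82, 81, 80, 79, 76, 70, 59, 68

insert 42 → {42}
insert 78 → {78, 42}
insert 73 → {78, 73, 42}
insert 75 → {78, 75, 73, 42}
insert 52 → {78, 75, 73, 52, 42}
call next patient → 78; now {75, 73, 52, 42}
call next patient → 75; now {73, 52, 42}
call next patient → 73; now {52, 42}
call next patient → 52; now {42}
call next patient → 42; now {}
insert 80 → {80}
insert 82 → {82, 80}
insert 59 → {82, 80, 59}
insert 46 → {82, 80, 59, 46}
insert 81 → {82, 81, 80, 59, 46}
insert 70 → {82, 81, 80, 70, 59, 46}
insert 54 → {82, 81, 80, 70, 59, 54, 46}
call next patient → 82; now {81, 80, 70, 59, 54, 46}
call next patient → 81; now {80, 70, 59, 54, 46}
insert 50 → {80, 70, 59, 54, 50, 46}
insert 76 → {80, 76, 70, 59, 54, 50, 46}
insert 79 → {80, 79, 76, 70, 59, 54, 50, 46}
insert 58 → {80, 79, 76, 70, 59, 58, 54, 50, 46}
call next patient → 80; now {79, 76, 70, 59, 58, 54, 50, 46}
insert 51 → {79, 76, 70, 59, 58, 54, 51, 50, 46}
insert 56 → {79, 76, 70, 59, 58, 56, 54, 51, 50, 46}
call next patient → 79; now {76, 70, 59, 58, 56, 54, 51, 50, 46}
call next patient → 76; now {70, 59, 58, 56, 54, 51, 50, 46}
call next patient → 70; now {59, 58, 56, 54, 51, 50, 46}
call next patient → 59; now {58, 56, 54, 51, 50, 46}
insert 68 → {68, 58, 56, 54, 51, 50, 46}
call next patient → 68; now {58, 56, 54, 51, 50, 46}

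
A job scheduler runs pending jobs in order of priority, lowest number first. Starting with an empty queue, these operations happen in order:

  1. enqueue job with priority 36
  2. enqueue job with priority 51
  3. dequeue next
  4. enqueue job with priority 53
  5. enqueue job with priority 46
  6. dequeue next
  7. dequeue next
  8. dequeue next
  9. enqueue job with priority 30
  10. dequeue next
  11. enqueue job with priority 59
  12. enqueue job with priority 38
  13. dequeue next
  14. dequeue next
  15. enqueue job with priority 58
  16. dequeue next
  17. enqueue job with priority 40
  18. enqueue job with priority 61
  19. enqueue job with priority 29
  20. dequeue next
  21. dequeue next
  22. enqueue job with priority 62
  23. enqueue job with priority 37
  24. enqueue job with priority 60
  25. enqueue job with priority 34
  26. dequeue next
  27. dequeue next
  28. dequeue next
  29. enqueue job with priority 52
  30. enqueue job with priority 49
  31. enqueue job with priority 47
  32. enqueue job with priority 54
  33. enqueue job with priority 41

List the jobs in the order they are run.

36 → 46 → 51 → 53 → 30 → 38 → 59 → 58 → 29 → 40 → 34 → 37 → 60

insert 36 → {36}
insert 51 → {36, 51}
dequeue next → 36; now {51}
insert 53 → {51, 53}
insert 46 → {46, 51, 53}
dequeue next → 46; now {51, 53}
dequeue next → 51; now {53}
dequeue next → 53; now {}
insert 30 → {30}
dequeue next → 30; now {}
insert 59 → {59}
insert 38 → {38, 59}
dequeue next → 38; now {59}
dequeue next → 59; now {}
insert 58 → {58}
dequeue next → 58; now {}
insert 40 → {40}
insert 61 → {40, 61}
insert 29 → {29, 40, 61}
dequeue next → 29; now {40, 61}
dequeue next → 40; now {61}
insert 62 → {61, 62}
insert 37 → {37, 61, 62}
insert 60 → {37, 60, 61, 62}
insert 34 → {34, 37, 60, 61, 62}
dequeue next → 34; now {37, 60, 61, 62}
dequeue next → 37; now {60, 61, 62}
dequeue next → 60; now {61, 62}
insert 52 → {52, 61, 62}
insert 49 → {49, 52, 61, 62}
insert 47 → {47, 49, 52, 61, 62}
insert 54 → {47, 49, 52, 54, 61, 62}
insert 41 → {41, 47, 49, 52, 54, 61, 62}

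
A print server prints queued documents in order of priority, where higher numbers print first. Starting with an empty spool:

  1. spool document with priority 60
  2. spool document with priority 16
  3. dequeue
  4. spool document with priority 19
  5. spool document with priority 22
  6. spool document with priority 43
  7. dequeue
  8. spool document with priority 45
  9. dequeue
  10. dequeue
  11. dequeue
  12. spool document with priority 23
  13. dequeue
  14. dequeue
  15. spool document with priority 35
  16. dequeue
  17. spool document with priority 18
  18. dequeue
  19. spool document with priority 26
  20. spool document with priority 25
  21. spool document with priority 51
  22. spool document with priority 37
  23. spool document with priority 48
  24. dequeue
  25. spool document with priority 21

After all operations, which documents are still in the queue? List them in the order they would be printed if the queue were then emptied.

insert 60 → {60}
insert 16 → {60, 16}
dequeue → 60; now {16}
insert 19 → {19, 16}
insert 22 → {22, 19, 16}
insert 43 → {43, 22, 19, 16}
dequeue → 43; now {22, 19, 16}
insert 45 → {45, 22, 19, 16}
dequeue → 45; now {22, 19, 16}
dequeue → 22; now {19, 16}
dequeue → 19; now {16}
insert 23 → {23, 16}
dequeue → 23; now {16}
dequeue → 16; now {}
insert 35 → {35}
dequeue → 35; now {}
insert 18 → {18}
dequeue → 18; now {}
insert 26 → {26}
insert 25 → {26, 25}
insert 51 → {51, 26, 25}
insert 37 → {51, 37, 26, 25}
insert 48 → {51, 48, 37, 26, 25}
dequeue → 51; now {48, 37, 26, 25}
insert 21 → {48, 37, 26, 25, 21}

48, 37, 26, 25, 21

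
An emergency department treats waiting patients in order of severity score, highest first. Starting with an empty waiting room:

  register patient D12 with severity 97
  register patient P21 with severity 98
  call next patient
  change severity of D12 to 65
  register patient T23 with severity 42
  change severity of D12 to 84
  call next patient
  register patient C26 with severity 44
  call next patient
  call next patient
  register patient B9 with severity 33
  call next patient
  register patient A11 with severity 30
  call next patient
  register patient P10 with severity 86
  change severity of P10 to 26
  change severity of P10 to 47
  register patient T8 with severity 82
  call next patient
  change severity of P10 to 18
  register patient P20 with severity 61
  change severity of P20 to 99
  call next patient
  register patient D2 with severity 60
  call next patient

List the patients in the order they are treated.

P21 → D12 → C26 → T23 → B9 → A11 → T8 → P20 → D2

add D12 (severity 97) → {D12:97}
add P21 (severity 98) → {P21:98, D12:97}
call next patient → P21; now {D12:97}
update D12 to severity 65 → {D12:65}
add T23 (severity 42) → {D12:65, T23:42}
update D12 to severity 84 → {D12:84, T23:42}
call next patient → D12; now {T23:42}
add C26 (severity 44) → {C26:44, T23:42}
call next patient → C26; now {T23:42}
call next patient → T23; now {}
add B9 (severity 33) → {B9:33}
call next patient → B9; now {}
add A11 (severity 30) → {A11:30}
call next patient → A11; now {}
add P10 (severity 86) → {P10:86}
update P10 to severity 26 → {P10:26}
update P10 to severity 47 → {P10:47}
add T8 (severity 82) → {T8:82, P10:47}
call next patient → T8; now {P10:47}
update P10 to severity 18 → {P10:18}
add P20 (severity 61) → {P20:61, P10:18}
update P20 to severity 99 → {P20:99, P10:18}
call next patient → P20; now {P10:18}
add D2 (severity 60) → {D2:60, P10:18}
call next patient → D2; now {P10:18}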